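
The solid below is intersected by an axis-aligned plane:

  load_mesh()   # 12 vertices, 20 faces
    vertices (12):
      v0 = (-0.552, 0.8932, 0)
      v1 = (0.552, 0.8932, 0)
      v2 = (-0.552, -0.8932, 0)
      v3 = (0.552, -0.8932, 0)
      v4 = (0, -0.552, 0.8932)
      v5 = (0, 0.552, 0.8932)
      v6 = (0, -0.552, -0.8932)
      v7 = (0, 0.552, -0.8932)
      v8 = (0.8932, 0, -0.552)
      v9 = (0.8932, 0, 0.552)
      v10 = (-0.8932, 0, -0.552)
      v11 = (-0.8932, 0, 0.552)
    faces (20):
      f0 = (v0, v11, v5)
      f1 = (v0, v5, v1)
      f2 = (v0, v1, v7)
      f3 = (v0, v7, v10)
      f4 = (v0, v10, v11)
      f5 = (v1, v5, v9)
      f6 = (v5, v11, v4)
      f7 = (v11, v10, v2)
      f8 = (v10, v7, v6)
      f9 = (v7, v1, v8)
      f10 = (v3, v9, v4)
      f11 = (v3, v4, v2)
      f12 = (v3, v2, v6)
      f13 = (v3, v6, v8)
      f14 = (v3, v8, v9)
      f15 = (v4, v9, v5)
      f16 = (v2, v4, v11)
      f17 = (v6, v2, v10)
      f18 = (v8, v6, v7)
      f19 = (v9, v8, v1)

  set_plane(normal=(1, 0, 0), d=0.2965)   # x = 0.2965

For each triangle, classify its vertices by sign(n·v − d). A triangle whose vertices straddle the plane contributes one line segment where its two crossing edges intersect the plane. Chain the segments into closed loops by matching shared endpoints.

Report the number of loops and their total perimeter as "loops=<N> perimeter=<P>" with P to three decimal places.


loops=1 perimeter=5.319

Straddling triangles (10 of 20):
  (v0,v5,v1) [--+] → (0.2965, 0.735271, 0.413429)–(0.2965, 0.8932, 0)  len=0.4426
  (v0,v1,v7) [-+-] → (0.2965, 0.8932, 0)–(0.2965, 0.735271, -0.413429)  len=0.4426
  (v1,v5,v9) [+-+] → (0.2965, 0.735271, 0.413429)–(0.2965, 0.368762, 0.779938)  len=0.5183
  (v7,v1,v8) [-++] → (0.2965, 0.735271, -0.413429)–(0.2965, 0.368762, -0.779938)  len=0.5183
  (v3,v9,v4) [++-] → (0.2965, -0.368762, 0.779938)–(0.2965, -0.735271, 0.413429)  len=0.5183
  (v3,v4,v2) [+--] → (0.2965, -0.735271, 0.413429)–(0.2965, -0.8932, 0)  len=0.4426
  (v3,v2,v6) [+--] → (0.2965, -0.8932, 0)–(0.2965, -0.735271, -0.413429)  len=0.4426
  (v3,v6,v8) [+-+] → (0.2965, -0.735271, -0.413429)–(0.2965, -0.368762, -0.779938)  len=0.5183
  (v4,v9,v5) [-+-] → (0.2965, -0.368762, 0.779938)–(0.2965, 0.368762, 0.779938)  len=0.7375
  (v8,v6,v7) [+--] → (0.2965, -0.368762, -0.779938)–(0.2965, 0.368762, -0.779938)  len=0.7375

Chained into 1 loop(s):
  loop 1: 10 segments, perimeter = 5.3186
Total perimeter = 5.319


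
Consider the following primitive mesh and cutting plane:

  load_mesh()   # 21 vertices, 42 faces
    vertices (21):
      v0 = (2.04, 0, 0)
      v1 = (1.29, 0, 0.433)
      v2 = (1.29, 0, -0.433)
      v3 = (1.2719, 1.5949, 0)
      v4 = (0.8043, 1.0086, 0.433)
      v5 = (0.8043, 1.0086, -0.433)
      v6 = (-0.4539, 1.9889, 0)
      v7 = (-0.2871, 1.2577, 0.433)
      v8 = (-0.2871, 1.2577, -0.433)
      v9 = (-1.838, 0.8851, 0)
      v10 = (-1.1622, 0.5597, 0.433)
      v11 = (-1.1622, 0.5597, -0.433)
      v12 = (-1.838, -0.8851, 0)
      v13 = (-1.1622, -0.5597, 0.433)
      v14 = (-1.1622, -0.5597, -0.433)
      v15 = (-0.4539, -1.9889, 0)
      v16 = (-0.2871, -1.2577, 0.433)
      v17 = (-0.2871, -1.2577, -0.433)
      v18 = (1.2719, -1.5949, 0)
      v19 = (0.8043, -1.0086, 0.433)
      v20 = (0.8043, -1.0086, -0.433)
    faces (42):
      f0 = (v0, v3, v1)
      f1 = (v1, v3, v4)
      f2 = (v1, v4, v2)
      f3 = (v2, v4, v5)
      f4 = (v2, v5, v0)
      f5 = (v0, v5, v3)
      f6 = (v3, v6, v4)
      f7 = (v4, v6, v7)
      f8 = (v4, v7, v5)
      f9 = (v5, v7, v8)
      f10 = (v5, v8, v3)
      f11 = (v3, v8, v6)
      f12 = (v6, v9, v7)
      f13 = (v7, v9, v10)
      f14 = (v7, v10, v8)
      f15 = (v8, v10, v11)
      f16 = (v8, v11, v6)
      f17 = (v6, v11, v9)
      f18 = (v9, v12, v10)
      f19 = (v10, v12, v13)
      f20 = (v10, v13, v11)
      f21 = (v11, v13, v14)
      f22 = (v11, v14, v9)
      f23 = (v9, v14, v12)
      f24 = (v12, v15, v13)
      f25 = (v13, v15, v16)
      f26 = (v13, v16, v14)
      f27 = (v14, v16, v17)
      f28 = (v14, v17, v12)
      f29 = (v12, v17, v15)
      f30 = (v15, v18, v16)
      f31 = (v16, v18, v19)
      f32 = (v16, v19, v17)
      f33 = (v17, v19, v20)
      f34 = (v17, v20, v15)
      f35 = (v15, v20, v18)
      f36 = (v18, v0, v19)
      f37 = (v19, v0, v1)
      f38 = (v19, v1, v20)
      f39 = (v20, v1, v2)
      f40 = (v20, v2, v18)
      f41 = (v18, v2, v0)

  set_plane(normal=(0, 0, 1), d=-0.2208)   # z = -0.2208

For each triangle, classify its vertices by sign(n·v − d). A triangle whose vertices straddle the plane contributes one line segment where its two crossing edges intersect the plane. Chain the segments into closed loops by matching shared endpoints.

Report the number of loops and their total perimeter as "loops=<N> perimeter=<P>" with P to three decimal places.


Straddling triangles (28 of 42):
  (v1,v4,v2) [++-] → (1.17099, 0.247142, -0.2208)–(1.29, 0, -0.2208)  len=0.2743
  (v2,v4,v5) [-+-] → (1.17099, 0.247142, -0.2208)–(0.8043, 1.0086, -0.2208)  len=0.8451
  (v2,v5,v0) [--+] → (1.40988, 0.514316, -0.2208)–(1.65755, 0, -0.2208)  len=0.5708
  (v0,v5,v3) [+-+] → (1.40988, 0.514316, -0.2208)–(1.03346, 1.29593, -0.2208)  len=0.8675
  (v4,v7,v5) [++-] → (0.536869, 1.06964, -0.2208)–(0.8043, 1.0086, -0.2208)  len=0.2743
  (v5,v7,v8) [-+-] → (0.536869, 1.06964, -0.2208)–(-0.2871, 1.2577, -0.2208)  len=0.8452
  (v5,v8,v3) [--+] → (0.476918, 1.42295, -0.2208)–(1.03346, 1.29593, -0.2208)  len=0.5709
  (v3,v8,v6) [+-+] → (0.476918, 1.42295, -0.2208)–(-0.368844, 1.61604, -0.2208)  len=0.8675
  (v7,v10,v8) [++-] → (-0.50153, 1.08667, -0.2208)–(-0.2871, 1.2577, -0.2208)  len=0.2743
  (v8,v10,v11) [-+-] → (-0.50153, 1.08667, -0.2208)–(-1.1622, 0.5597, -0.2208)  len=0.8451
  (v8,v11,v6) [--+] → (-0.815084, 1.26011, -0.2208)–(-0.368844, 1.61604, -0.2208)  len=0.5708
  (v6,v11,v9) [+-+] → (-0.815084, 1.26011, -0.2208)–(-1.49339, 0.719169, -0.2208)  len=0.8676
  (v10,v13,v11) [++-] → (-1.1622, 0.285408, -0.2208)–(-1.1622, 0.5597, -0.2208)  len=0.2743
  (v11,v13,v14) [-+-] → (-1.1622, 0.285408, -0.2208)–(-1.1622, -0.5597, -0.2208)  len=0.8451
  (v11,v14,v9) [--+] → (-1.49339, 0.148352, -0.2208)–(-1.49339, 0.719169, -0.2208)  len=0.5708
  (v9,v14,v12) [+-+] → (-1.49339, 0.148352, -0.2208)–(-1.49339, -0.719169, -0.2208)  len=0.8675
  (v13,v16,v14) [++-] → (-0.94777, -0.730734, -0.2208)–(-1.1622, -0.5597, -0.2208)  len=0.2743
  (v14,v16,v17) [-+-] → (-0.94777, -0.730734, -0.2208)–(-0.2871, -1.2577, -0.2208)  len=0.8451
  (v14,v17,v12) [--+] → (-1.04715, -1.0751, -0.2208)–(-1.49339, -0.719169, -0.2208)  len=0.5708
  (v12,v17,v15) [+-+] → (-1.04715, -1.0751, -0.2208)–(-0.368844, -1.61604, -0.2208)  len=0.8676
  (v16,v19,v17) [++-] → (-0.0196692, -1.19666, -0.2208)–(-0.2871, -1.2577, -0.2208)  len=0.2743
  (v17,v19,v20) [-+-] → (-0.0196692, -1.19666, -0.2208)–(0.8043, -1.0086, -0.2208)  len=0.8452
  (v17,v20,v15) [--+] → (0.187695, -1.48901, -0.2208)–(-0.368844, -1.61604, -0.2208)  len=0.5709
  (v15,v20,v18) [+-+] → (0.187695, -1.48901, -0.2208)–(1.03346, -1.29593, -0.2208)  len=0.8675
  (v19,v1,v20) [++-] → (0.923313, -0.761458, -0.2208)–(0.8043, -1.0086, -0.2208)  len=0.2743
  (v20,v1,v2) [-+-] → (0.923313, -0.761458, -0.2208)–(1.29, 0, -0.2208)  len=0.8451
  (v20,v2,v18) [--+] → (1.28113, -0.781612, -0.2208)–(1.03346, -1.29593, -0.2208)  len=0.5708
  (v18,v2,v0) [+-+] → (1.28113, -0.781612, -0.2208)–(1.65755, 0, -0.2208)  len=0.8675

Chained into 2 loop(s):
  loop 1: 14 segments, perimeter = 7.8360
  loop 2: 14 segments, perimeter = 10.0686
Total perimeter = 17.905

loops=2 perimeter=17.905


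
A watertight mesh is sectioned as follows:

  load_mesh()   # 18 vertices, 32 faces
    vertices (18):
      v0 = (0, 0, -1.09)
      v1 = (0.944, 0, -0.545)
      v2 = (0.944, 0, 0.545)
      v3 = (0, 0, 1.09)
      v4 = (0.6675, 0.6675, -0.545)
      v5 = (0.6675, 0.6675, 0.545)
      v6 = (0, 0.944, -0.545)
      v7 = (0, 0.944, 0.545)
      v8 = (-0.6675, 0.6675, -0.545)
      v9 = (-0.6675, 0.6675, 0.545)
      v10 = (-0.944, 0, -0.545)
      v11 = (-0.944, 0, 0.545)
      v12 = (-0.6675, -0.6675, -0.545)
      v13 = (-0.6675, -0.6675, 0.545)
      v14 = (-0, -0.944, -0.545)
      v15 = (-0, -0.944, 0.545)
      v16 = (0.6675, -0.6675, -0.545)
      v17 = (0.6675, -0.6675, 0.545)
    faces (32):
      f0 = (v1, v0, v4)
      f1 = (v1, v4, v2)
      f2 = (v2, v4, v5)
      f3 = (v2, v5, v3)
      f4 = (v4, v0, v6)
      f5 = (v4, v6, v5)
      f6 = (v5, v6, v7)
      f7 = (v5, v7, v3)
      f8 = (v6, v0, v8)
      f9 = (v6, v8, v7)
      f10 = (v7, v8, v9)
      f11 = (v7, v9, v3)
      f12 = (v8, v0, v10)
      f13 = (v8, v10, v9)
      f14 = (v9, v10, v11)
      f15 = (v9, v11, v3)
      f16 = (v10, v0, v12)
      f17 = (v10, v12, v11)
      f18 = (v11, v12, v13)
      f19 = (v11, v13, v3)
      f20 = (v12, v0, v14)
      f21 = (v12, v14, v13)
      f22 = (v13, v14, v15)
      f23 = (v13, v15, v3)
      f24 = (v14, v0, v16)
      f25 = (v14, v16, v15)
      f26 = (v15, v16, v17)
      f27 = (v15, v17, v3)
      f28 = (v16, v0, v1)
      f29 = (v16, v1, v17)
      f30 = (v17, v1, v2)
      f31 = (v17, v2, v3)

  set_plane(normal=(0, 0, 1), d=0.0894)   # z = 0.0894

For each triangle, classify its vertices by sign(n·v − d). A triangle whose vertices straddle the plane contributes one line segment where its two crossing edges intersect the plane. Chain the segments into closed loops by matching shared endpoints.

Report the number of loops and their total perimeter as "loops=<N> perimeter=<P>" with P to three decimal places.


loops=1 perimeter=5.780

Straddling triangles (16 of 32):
  (v1,v4,v2) [--+] → (0.828428, 0.279003, 0.0894)–(0.944, 0, 0.0894)  len=0.3020
  (v2,v4,v5) [+-+] → (0.828428, 0.279003, 0.0894)–(0.6675, 0.6675, 0.0894)  len=0.4205
  (v4,v6,v5) [--+] → (0.388497, 0.783072, 0.0894)–(0.6675, 0.6675, 0.0894)  len=0.3020
  (v5,v6,v7) [+-+] → (0.388497, 0.783072, 0.0894)–(0, 0.944, 0.0894)  len=0.4205
  (v6,v8,v7) [--+] → (-0.279003, 0.828428, 0.0894)–(0, 0.944, 0.0894)  len=0.3020
  (v7,v8,v9) [+-+] → (-0.279003, 0.828428, 0.0894)–(-0.6675, 0.6675, 0.0894)  len=0.4205
  (v8,v10,v9) [--+] → (-0.783072, 0.388497, 0.0894)–(-0.6675, 0.6675, 0.0894)  len=0.3020
  (v9,v10,v11) [+-+] → (-0.783072, 0.388497, 0.0894)–(-0.944, 0, 0.0894)  len=0.4205
  (v10,v12,v11) [--+] → (-0.828428, -0.279003, 0.0894)–(-0.944, 0, 0.0894)  len=0.3020
  (v11,v12,v13) [+-+] → (-0.828428, -0.279003, 0.0894)–(-0.6675, -0.6675, 0.0894)  len=0.4205
  (v12,v14,v13) [--+] → (-0.388497, -0.783072, 0.0894)–(-0.6675, -0.6675, 0.0894)  len=0.3020
  (v13,v14,v15) [+-+] → (-0.388497, -0.783072, 0.0894)–(0, -0.944, 0.0894)  len=0.4205
  (v14,v16,v15) [--+] → (0.279003, -0.828428, 0.0894)–(0, -0.944, 0.0894)  len=0.3020
  (v15,v16,v17) [+-+] → (0.279003, -0.828428, 0.0894)–(0.6675, -0.6675, 0.0894)  len=0.4205
  (v16,v1,v17) [--+] → (0.783072, -0.388497, 0.0894)–(0.6675, -0.6675, 0.0894)  len=0.3020
  (v17,v1,v2) [+-+] → (0.783072, -0.388497, 0.0894)–(0.944, 0, 0.0894)  len=0.4205

Chained into 1 loop(s):
  loop 1: 16 segments, perimeter = 5.7800
Total perimeter = 5.780


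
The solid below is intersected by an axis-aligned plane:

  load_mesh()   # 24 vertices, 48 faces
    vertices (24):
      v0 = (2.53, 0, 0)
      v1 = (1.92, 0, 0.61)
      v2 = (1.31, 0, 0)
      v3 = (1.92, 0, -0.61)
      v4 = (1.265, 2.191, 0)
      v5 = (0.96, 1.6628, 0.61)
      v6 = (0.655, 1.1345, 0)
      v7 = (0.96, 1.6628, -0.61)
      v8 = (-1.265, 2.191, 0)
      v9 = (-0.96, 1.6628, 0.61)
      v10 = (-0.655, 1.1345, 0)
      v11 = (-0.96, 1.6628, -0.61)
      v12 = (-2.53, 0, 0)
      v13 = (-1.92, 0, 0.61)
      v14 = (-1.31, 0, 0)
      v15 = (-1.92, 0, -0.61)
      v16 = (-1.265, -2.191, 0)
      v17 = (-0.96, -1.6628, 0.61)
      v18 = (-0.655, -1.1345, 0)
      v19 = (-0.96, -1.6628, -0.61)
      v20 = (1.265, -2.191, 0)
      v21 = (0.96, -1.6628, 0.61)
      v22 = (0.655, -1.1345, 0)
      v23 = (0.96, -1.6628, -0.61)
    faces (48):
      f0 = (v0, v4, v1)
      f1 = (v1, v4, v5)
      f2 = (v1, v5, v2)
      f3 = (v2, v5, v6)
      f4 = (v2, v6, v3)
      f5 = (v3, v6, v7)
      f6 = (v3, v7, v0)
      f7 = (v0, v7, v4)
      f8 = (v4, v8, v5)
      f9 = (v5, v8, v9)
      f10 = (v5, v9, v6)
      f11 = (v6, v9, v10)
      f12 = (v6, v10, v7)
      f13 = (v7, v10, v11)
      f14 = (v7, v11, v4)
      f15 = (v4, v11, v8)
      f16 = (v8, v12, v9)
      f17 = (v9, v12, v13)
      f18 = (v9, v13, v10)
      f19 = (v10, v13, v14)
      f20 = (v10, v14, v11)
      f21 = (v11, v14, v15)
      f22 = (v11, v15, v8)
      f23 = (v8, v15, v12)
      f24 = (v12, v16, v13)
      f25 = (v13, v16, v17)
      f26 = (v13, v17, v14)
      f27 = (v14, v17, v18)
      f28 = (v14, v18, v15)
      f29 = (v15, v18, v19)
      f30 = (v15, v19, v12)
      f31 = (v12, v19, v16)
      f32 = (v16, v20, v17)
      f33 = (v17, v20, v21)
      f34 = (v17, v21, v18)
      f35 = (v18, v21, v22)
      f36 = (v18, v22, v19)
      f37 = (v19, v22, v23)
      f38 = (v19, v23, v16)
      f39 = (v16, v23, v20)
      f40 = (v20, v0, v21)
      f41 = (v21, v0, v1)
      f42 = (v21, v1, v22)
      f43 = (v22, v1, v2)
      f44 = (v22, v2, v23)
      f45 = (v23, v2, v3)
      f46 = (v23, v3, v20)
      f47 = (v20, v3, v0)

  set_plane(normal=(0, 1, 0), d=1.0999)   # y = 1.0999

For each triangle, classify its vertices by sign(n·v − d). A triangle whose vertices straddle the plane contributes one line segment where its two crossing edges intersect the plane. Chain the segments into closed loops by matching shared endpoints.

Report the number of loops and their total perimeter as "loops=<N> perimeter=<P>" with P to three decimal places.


Straddling triangles (16 of 48):
  (v0,v4,v1) [-+-] → (1.89496, 1.0999, 0)–(1.59118, 1.0999, 0.303775)  len=0.4296
  (v1,v4,v5) [-++] → (1.59118, 1.0999, 0.303775)–(1.28498, 1.0999, 0.61)  len=0.4331
  (v1,v5,v2) [-+-] → (1.28498, 1.0999, 0.61)–(1.07848, 1.0999, 0.4035)  len=0.2920
  (v2,v5,v6) [-++] → (1.07848, 1.0999, 0.4035)–(0.674976, 1.0999, 0)  len=0.5706
  (v2,v6,v3) [-+-] → (0.674976, 1.0999, 0)–(0.69358, 1.0999, -0.0186038)  len=0.0263
  (v3,v6,v7) [-++] → (0.69358, 1.0999, -0.0186038)–(1.28498, 1.0999, -0.61)  len=0.8364
  (v3,v7,v0) [-+-] → (1.28498, 1.0999, -0.61)–(1.49148, 1.0999, -0.4035)  len=0.2920
  (v0,v7,v4) [-++] → (1.49148, 1.0999, -0.4035)–(1.89496, 1.0999, 0)  len=0.5706
  (v8,v12,v9) [+-+] → (-1.89496, 1.0999, 0)–(-1.49148, 1.0999, 0.4035)  len=0.5706
  (v9,v12,v13) [+--] → (-1.49148, 1.0999, 0.4035)–(-1.28498, 1.0999, 0.61)  len=0.2920
  (v9,v13,v10) [+-+] → (-1.28498, 1.0999, 0.61)–(-0.69358, 1.0999, 0.0186038)  len=0.8364
  (v10,v13,v14) [+--] → (-0.69358, 1.0999, 0.0186038)–(-0.674976, 1.0999, 0)  len=0.0263
  (v10,v14,v11) [+-+] → (-0.674976, 1.0999, 0)–(-1.07848, 1.0999, -0.4035)  len=0.5706
  (v11,v14,v15) [+--] → (-1.07848, 1.0999, -0.4035)–(-1.28498, 1.0999, -0.61)  len=0.2920
  (v11,v15,v8) [+-+] → (-1.28498, 1.0999, -0.61)–(-1.59118, 1.0999, -0.303775)  len=0.4331
  (v8,v15,v12) [+--] → (-1.59118, 1.0999, -0.303775)–(-1.89496, 1.0999, 0)  len=0.4296

Chained into 2 loop(s):
  loop 1: 8 segments, perimeter = 3.4507
  loop 2: 8 segments, perimeter = 3.4507
Total perimeter = 6.901

loops=2 perimeter=6.901


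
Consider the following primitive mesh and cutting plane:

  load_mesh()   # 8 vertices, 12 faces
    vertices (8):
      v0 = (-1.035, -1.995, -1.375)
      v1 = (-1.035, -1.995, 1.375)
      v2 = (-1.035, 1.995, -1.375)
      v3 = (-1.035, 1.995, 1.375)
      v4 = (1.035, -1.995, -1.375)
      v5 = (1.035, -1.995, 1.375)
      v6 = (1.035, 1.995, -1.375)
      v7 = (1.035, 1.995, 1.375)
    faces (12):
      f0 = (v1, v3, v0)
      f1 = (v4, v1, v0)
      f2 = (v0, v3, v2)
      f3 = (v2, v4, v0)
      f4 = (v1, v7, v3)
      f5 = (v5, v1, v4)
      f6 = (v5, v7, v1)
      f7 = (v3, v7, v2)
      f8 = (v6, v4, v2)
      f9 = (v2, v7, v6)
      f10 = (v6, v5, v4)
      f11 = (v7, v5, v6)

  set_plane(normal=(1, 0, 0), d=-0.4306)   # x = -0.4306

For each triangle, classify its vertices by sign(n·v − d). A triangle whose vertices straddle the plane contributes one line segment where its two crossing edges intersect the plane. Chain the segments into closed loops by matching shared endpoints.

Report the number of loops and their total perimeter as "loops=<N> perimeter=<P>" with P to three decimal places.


Straddling triangles (8 of 12):
  (v4,v1,v0) [+--] → (-0.4306, -1.995, 0.572053)–(-0.4306, -1.995, -1.375)  len=1.9471
  (v2,v4,v0) [-+-] → (-0.4306, 0.829997, -1.375)–(-0.4306, -1.995, -1.375)  len=2.8250
  (v1,v7,v3) [-+-] → (-0.4306, -0.829997, 1.375)–(-0.4306, 1.995, 1.375)  len=2.8250
  (v5,v1,v4) [+-+] → (-0.4306, -1.995, 1.375)–(-0.4306, -1.995, 0.572053)  len=0.8029
  (v5,v7,v1) [++-] → (-0.4306, -0.829997, 1.375)–(-0.4306, -1.995, 1.375)  len=1.1650
  (v3,v7,v2) [-+-] → (-0.4306, 1.995, 1.375)–(-0.4306, 1.995, -0.572053)  len=1.9471
  (v6,v4,v2) [++-] → (-0.4306, 0.829997, -1.375)–(-0.4306, 1.995, -1.375)  len=1.1650
  (v2,v7,v6) [-++] → (-0.4306, 1.995, -0.572053)–(-0.4306, 1.995, -1.375)  len=0.8029

Chained into 1 loop(s):
  loop 1: 8 segments, perimeter = 13.4800
Total perimeter = 13.480

loops=1 perimeter=13.480


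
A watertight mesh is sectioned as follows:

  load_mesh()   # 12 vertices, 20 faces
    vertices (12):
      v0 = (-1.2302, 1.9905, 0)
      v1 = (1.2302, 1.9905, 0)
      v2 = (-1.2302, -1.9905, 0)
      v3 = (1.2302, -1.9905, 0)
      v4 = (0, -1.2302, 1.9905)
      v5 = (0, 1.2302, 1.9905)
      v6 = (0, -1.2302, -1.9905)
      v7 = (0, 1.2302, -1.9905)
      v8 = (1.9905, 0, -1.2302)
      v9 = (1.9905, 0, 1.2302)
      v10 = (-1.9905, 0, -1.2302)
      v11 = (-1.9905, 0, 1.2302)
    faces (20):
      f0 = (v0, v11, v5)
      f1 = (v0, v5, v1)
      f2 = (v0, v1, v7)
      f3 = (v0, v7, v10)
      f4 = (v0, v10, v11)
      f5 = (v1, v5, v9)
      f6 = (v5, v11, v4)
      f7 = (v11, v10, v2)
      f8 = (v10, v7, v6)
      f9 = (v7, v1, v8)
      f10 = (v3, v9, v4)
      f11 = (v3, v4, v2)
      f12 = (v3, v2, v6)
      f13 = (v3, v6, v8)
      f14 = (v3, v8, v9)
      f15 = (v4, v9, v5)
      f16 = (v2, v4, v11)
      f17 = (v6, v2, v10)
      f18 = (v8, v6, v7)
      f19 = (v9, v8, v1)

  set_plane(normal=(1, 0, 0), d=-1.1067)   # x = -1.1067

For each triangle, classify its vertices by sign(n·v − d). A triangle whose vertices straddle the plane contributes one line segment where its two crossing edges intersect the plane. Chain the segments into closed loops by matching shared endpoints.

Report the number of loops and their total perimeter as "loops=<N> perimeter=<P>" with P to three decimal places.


loops=1 perimeter=10.779

Straddling triangles (10 of 20):
  (v0,v11,v5) [--+] → (-1.1067, 0.54622, 1.56778)–(-1.1067, 1.91417, 0.199827)  len=1.9346
  (v0,v5,v1) [-++] → (-1.1067, 1.91417, 0.199827)–(-1.1067, 1.9905, 0)  len=0.2139
  (v0,v1,v7) [-++] → (-1.1067, 1.9905, 0)–(-1.1067, 1.91417, -0.199827)  len=0.2139
  (v0,v7,v10) [-+-] → (-1.1067, 1.91417, -0.199827)–(-1.1067, 0.54622, -1.56778)  len=1.9346
  (v5,v11,v4) [+-+] → (-1.1067, 0.54622, 1.56778)–(-1.1067, -0.54622, 1.56778)  len=1.0924
  (v10,v7,v6) [-++] → (-1.1067, 0.54622, -1.56778)–(-1.1067, -0.54622, -1.56778)  len=1.0924
  (v3,v4,v2) [++-] → (-1.1067, -1.91417, 0.199827)–(-1.1067, -1.9905, 0)  len=0.2139
  (v3,v2,v6) [+-+] → (-1.1067, -1.9905, 0)–(-1.1067, -1.91417, -0.199827)  len=0.2139
  (v2,v4,v11) [-+-] → (-1.1067, -1.91417, 0.199827)–(-1.1067, -0.54622, 1.56778)  len=1.9346
  (v6,v2,v10) [+--] → (-1.1067, -1.91417, -0.199827)–(-1.1067, -0.54622, -1.56778)  len=1.9346

Chained into 1 loop(s):
  loop 1: 10 segments, perimeter = 10.7788
Total perimeter = 10.779


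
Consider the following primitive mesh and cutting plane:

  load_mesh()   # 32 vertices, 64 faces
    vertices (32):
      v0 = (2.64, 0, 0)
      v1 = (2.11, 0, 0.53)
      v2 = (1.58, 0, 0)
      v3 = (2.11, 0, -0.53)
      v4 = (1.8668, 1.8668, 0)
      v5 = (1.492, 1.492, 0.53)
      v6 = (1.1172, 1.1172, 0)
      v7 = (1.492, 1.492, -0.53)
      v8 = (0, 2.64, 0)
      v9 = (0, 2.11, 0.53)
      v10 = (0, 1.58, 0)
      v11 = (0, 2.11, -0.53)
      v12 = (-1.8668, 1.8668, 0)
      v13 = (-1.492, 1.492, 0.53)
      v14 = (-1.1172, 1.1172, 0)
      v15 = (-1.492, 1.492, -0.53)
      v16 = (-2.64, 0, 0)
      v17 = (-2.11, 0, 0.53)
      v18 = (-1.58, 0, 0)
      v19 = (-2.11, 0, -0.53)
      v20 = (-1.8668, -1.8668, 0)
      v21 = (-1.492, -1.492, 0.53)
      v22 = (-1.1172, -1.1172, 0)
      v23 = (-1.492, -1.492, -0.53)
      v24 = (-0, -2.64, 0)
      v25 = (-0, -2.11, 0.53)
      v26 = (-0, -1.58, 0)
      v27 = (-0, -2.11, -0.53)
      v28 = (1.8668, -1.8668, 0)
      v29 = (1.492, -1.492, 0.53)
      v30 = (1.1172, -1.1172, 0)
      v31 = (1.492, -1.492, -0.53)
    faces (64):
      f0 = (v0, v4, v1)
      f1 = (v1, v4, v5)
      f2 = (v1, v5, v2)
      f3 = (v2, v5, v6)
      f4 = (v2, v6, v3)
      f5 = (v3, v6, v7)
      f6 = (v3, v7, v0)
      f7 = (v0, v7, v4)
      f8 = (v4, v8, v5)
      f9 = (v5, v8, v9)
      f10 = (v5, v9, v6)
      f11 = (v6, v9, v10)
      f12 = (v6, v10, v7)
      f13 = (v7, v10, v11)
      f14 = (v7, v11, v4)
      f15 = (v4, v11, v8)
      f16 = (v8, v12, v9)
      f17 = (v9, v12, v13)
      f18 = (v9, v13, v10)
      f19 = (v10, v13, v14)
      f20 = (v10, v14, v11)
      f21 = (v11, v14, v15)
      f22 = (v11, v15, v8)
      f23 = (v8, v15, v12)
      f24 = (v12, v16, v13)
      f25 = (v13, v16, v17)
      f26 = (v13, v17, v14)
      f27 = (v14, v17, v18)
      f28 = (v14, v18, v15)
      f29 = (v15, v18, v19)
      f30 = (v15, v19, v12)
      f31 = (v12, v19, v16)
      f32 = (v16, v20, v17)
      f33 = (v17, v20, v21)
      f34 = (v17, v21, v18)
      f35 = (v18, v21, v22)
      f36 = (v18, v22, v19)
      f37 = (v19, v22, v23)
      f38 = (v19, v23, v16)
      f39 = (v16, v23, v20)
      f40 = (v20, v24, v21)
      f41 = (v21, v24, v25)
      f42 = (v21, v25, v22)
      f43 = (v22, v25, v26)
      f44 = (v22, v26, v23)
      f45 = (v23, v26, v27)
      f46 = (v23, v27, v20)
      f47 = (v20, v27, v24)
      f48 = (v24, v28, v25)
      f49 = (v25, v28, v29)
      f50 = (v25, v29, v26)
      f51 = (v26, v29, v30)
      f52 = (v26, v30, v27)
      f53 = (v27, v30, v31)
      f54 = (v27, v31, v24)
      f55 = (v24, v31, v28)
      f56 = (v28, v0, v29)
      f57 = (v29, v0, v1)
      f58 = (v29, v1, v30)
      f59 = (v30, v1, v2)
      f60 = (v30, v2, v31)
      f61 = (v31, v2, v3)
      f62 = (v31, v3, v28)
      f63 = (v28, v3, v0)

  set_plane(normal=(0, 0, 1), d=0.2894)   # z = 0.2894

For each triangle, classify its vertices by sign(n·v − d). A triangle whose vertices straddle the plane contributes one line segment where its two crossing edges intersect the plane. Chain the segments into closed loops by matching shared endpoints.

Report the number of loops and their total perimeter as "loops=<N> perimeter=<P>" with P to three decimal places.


loops=2 perimeter=25.839

Straddling triangles (32 of 64):
  (v0,v4,v1) [--+] → (1.9996, 0.847457, 0.2894)–(2.3506, 0, 0.2894)  len=0.9173
  (v1,v4,v5) [+-+] → (1.9996, 0.847457, 0.2894)–(1.66215, 1.66215, 0.2894)  len=0.8818
  (v1,v5,v2) [++-] → (1.53195, 0.814688, 0.2894)–(1.8694, 0, 0.2894)  len=0.8818
  (v2,v5,v6) [-+-] → (1.53195, 0.814688, 0.2894)–(1.32185, 1.32185, 0.2894)  len=0.5490
  (v4,v8,v5) [--+] → (0.814688, 2.01315, 0.2894)–(1.66215, 1.66215, 0.2894)  len=0.9173
  (v5,v8,v9) [+-+] → (0.814688, 2.01315, 0.2894)–(0, 2.3506, 0.2894)  len=0.8818
  (v5,v9,v6) [++-] → (0.507167, 1.65931, 0.2894)–(1.32185, 1.32185, 0.2894)  len=0.8818
  (v6,v9,v10) [-+-] → (0.507167, 1.65931, 0.2894)–(0, 1.8694, 0.2894)  len=0.5490
  (v8,v12,v9) [--+] → (-0.847457, 1.9996, 0.2894)–(0, 2.3506, 0.2894)  len=0.9173
  (v9,v12,v13) [+-+] → (-0.847457, 1.9996, 0.2894)–(-1.66215, 1.66215, 0.2894)  len=0.8818
  (v9,v13,v10) [++-] → (-0.814688, 1.53195, 0.2894)–(0, 1.8694, 0.2894)  len=0.8818
  (v10,v13,v14) [-+-] → (-0.814688, 1.53195, 0.2894)–(-1.32185, 1.32185, 0.2894)  len=0.5490
  (v12,v16,v13) [--+] → (-2.01315, 0.814688, 0.2894)–(-1.66215, 1.66215, 0.2894)  len=0.9173
  (v13,v16,v17) [+-+] → (-2.01315, 0.814688, 0.2894)–(-2.3506, 0, 0.2894)  len=0.8818
  (v13,v17,v14) [++-] → (-1.65931, 0.507167, 0.2894)–(-1.32185, 1.32185, 0.2894)  len=0.8818
  (v14,v17,v18) [-+-] → (-1.65931, 0.507167, 0.2894)–(-1.8694, 0, 0.2894)  len=0.5490
  (v16,v20,v17) [--+] → (-1.9996, -0.847457, 0.2894)–(-2.3506, 0, 0.2894)  len=0.9173
  (v17,v20,v21) [+-+] → (-1.9996, -0.847457, 0.2894)–(-1.66215, -1.66215, 0.2894)  len=0.8818
  (v17,v21,v18) [++-] → (-1.53195, -0.814688, 0.2894)–(-1.8694, 0, 0.2894)  len=0.8818
  (v18,v21,v22) [-+-] → (-1.53195, -0.814688, 0.2894)–(-1.32185, -1.32185, 0.2894)  len=0.5490
  (v20,v24,v21) [--+] → (-0.814688, -2.01315, 0.2894)–(-1.66215, -1.66215, 0.2894)  len=0.9173
  (v21,v24,v25) [+-+] → (-0.814688, -2.01315, 0.2894)–(0, -2.3506, 0.2894)  len=0.8818
  (v21,v25,v22) [++-] → (-0.507167, -1.65931, 0.2894)–(-1.32185, -1.32185, 0.2894)  len=0.8818
  (v22,v25,v26) [-+-] → (-0.507167, -1.65931, 0.2894)–(0, -1.8694, 0.2894)  len=0.5490
  (v24,v28,v25) [--+] → (0.847457, -1.9996, 0.2894)–(0, -2.3506, 0.2894)  len=0.9173
  (v25,v28,v29) [+-+] → (0.847457, -1.9996, 0.2894)–(1.66215, -1.66215, 0.2894)  len=0.8818
  (v25,v29,v26) [++-] → (0.814688, -1.53195, 0.2894)–(0, -1.8694, 0.2894)  len=0.8818
  (v26,v29,v30) [-+-] → (0.814688, -1.53195, 0.2894)–(1.32185, -1.32185, 0.2894)  len=0.5490
  (v28,v0,v29) [--+] → (2.01315, -0.814688, 0.2894)–(1.66215, -1.66215, 0.2894)  len=0.9173
  (v29,v0,v1) [+-+] → (2.01315, -0.814688, 0.2894)–(2.3506, 0, 0.2894)  len=0.8818
  (v29,v1,v30) [++-] → (1.65931, -0.507167, 0.2894)–(1.32185, -1.32185, 0.2894)  len=0.8818
  (v30,v1,v2) [-+-] → (1.65931, -0.507167, 0.2894)–(1.8694, 0, 0.2894)  len=0.5490

Chained into 2 loop(s):
  loop 1: 16 segments, perimeter = 14.3927
  loop 2: 16 segments, perimeter = 11.4462
Total perimeter = 25.839


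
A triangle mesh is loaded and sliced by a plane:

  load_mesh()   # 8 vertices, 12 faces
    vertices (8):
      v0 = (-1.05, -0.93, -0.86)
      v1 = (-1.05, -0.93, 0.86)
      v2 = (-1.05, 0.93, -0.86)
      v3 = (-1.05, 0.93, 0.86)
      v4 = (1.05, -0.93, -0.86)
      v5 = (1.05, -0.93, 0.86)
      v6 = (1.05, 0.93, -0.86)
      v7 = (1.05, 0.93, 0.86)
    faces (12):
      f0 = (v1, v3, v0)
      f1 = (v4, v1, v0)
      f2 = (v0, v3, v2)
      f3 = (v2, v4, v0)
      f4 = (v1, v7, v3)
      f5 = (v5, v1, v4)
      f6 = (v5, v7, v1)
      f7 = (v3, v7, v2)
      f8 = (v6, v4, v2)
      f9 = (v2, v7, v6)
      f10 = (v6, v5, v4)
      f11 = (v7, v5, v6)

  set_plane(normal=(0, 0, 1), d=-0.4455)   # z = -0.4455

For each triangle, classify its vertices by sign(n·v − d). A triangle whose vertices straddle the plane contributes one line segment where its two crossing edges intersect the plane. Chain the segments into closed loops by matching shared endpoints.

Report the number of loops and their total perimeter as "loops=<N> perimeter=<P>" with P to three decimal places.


loops=1 perimeter=7.920

Straddling triangles (8 of 12):
  (v1,v3,v0) [++-] → (-1.05, -0.481762, -0.4455)–(-1.05, -0.93, -0.4455)  len=0.4482
  (v4,v1,v0) [-+-] → (0.543924, -0.93, -0.4455)–(-1.05, -0.93, -0.4455)  len=1.5939
  (v0,v3,v2) [-+-] → (-1.05, -0.481762, -0.4455)–(-1.05, 0.93, -0.4455)  len=1.4118
  (v5,v1,v4) [++-] → (0.543924, -0.93, -0.4455)–(1.05, -0.93, -0.4455)  len=0.5061
  (v3,v7,v2) [++-] → (-0.543924, 0.93, -0.4455)–(-1.05, 0.93, -0.4455)  len=0.5061
  (v2,v7,v6) [-+-] → (-0.543924, 0.93, -0.4455)–(1.05, 0.93, -0.4455)  len=1.5939
  (v6,v5,v4) [-+-] → (1.05, 0.481762, -0.4455)–(1.05, -0.93, -0.4455)  len=1.4118
  (v7,v5,v6) [++-] → (1.05, 0.481762, -0.4455)–(1.05, 0.93, -0.4455)  len=0.4482

Chained into 1 loop(s):
  loop 1: 8 segments, perimeter = 7.9200
Total perimeter = 7.920


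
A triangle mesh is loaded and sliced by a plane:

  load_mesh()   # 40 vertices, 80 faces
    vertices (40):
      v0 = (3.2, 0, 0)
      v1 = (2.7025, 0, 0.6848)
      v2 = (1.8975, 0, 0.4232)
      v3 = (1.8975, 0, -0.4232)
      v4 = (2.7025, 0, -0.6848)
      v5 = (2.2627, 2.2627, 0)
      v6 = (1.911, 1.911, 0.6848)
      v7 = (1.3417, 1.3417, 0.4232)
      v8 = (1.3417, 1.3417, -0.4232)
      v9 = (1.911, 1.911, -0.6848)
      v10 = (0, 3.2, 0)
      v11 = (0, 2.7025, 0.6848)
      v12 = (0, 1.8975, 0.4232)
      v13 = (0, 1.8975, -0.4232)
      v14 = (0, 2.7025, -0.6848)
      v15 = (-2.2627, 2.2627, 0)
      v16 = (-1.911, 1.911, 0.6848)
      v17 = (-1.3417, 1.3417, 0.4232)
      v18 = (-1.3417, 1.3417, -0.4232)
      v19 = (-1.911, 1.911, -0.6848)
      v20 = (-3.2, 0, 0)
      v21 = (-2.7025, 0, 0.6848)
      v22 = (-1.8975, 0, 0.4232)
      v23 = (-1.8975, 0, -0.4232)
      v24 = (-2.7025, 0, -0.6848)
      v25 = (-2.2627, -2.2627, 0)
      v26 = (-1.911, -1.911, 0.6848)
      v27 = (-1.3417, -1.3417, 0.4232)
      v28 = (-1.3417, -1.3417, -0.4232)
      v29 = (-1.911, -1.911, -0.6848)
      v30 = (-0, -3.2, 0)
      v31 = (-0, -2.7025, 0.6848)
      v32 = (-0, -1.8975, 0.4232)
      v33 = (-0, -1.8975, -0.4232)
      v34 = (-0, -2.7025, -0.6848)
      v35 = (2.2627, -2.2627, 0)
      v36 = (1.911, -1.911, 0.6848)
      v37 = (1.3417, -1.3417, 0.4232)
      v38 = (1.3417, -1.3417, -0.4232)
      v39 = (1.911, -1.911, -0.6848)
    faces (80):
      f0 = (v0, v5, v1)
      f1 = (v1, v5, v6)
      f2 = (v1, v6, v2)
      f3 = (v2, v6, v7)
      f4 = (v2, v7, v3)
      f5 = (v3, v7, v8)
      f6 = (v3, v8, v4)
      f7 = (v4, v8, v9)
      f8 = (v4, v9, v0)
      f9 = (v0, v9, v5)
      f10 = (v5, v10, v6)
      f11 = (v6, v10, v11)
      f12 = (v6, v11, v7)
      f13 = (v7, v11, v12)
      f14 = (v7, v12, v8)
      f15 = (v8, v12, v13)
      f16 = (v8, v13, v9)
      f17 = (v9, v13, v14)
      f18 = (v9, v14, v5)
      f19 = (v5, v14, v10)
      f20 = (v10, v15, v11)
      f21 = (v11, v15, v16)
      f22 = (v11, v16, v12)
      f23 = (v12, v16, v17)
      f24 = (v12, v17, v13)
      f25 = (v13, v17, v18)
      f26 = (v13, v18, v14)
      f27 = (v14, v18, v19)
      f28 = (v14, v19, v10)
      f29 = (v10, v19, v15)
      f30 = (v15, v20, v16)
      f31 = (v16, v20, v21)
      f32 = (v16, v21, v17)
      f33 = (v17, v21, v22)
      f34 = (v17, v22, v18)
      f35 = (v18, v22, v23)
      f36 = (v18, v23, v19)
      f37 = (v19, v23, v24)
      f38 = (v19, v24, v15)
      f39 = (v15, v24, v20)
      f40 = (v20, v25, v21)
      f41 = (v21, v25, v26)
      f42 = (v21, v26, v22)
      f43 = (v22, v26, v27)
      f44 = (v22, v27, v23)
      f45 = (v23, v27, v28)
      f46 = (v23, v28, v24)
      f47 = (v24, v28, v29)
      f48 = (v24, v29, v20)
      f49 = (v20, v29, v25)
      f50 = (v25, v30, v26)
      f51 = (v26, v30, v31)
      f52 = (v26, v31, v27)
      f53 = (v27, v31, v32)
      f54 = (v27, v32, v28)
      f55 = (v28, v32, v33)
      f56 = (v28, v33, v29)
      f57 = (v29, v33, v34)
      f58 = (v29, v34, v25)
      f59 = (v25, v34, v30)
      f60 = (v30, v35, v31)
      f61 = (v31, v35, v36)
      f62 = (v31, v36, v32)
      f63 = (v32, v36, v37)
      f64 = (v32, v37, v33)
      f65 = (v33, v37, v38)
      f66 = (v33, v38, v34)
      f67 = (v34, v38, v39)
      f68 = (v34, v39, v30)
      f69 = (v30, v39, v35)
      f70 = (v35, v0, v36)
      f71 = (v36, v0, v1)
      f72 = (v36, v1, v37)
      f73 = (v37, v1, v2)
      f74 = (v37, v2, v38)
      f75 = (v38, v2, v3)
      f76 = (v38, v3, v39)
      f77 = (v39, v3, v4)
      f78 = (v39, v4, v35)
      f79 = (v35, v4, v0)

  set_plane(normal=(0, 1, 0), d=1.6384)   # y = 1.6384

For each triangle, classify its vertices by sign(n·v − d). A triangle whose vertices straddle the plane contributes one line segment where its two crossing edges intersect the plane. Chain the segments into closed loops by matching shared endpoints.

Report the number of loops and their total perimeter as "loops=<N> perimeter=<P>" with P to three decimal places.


Straddling triangles (24 of 80):
  (v0,v5,v1) [-+-] → (2.52131, 1.6384, 0)–(2.38404, 1.6384, 0.188943)  len=0.2335
  (v1,v5,v6) [-++] → (2.38404, 1.6384, 0.188943)–(2.02391, 1.6384, 0.6848)  len=0.6128
  (v1,v6,v2) [-+-] → (2.02391, 1.6384, 0.6848)–(1.90907, 1.6384, 0.647483)  len=0.1207
  (v2,v6,v7) [-+-] → (1.90907, 1.6384, 0.647483)–(1.6384, 1.6384, 0.559537)  len=0.2846
  (v4,v8,v9) [--+] → (1.6384, 1.6384, -0.559537)–(2.02391, 1.6384, -0.6848)  len=0.4053
  (v4,v9,v0) [-+-] → (2.02391, 1.6384, -0.6848)–(2.09487, 1.6384, -0.587115)  len=0.1207
  (v0,v9,v5) [-++] → (2.09487, 1.6384, -0.587115)–(2.52131, 1.6384, 0)  len=0.7256
  (v6,v11,v7) [++-] → (1.04916, 1.6384, 0.480238)–(1.6384, 1.6384, 0.559537)  len=0.5945
  (v7,v11,v12) [-++] → (1.04916, 1.6384, 0.480238)–(0.625467, 1.6384, 0.4232)  len=0.4275
  (v7,v12,v8) [-+-] → (0.625467, 1.6384, 0.4232)–(0.625467, 1.6384, 0.0286296)  len=0.3946
  (v8,v12,v13) [-++] → (0.625467, 1.6384, 0.0286296)–(0.625467, 1.6384, -0.4232)  len=0.4518
  (v8,v13,v9) [-++] → (0.625467, 1.6384, -0.4232)–(1.6384, 1.6384, -0.559537)  len=1.0221
  (v12,v16,v17) [++-] → (-1.6384, 1.6384, 0.559537)–(-0.625467, 1.6384, 0.4232)  len=1.0221
  (v12,v17,v13) [+-+] → (-0.625467, 1.6384, 0.4232)–(-0.625467, 1.6384, -0.0286296)  len=0.4518
  (v13,v17,v18) [+--] → (-0.625467, 1.6384, -0.0286296)–(-0.625467, 1.6384, -0.4232)  len=0.3946
  (v13,v18,v14) [+-+] → (-0.625467, 1.6384, -0.4232)–(-1.04916, 1.6384, -0.480238)  len=0.4275
  (v14,v18,v19) [+-+] → (-1.04916, 1.6384, -0.480238)–(-1.6384, 1.6384, -0.559537)  len=0.5945
  (v15,v20,v16) [+-+] → (-2.52131, 1.6384, 0)–(-2.09487, 1.6384, 0.587115)  len=0.7256
  (v16,v20,v21) [+--] → (-2.09487, 1.6384, 0.587115)–(-2.02391, 1.6384, 0.6848)  len=0.1207
  (v16,v21,v17) [+--] → (-2.02391, 1.6384, 0.6848)–(-1.6384, 1.6384, 0.559537)  len=0.4053
  (v18,v23,v19) [--+] → (-1.90907, 1.6384, -0.647483)–(-1.6384, 1.6384, -0.559537)  len=0.2846
  (v19,v23,v24) [+--] → (-1.90907, 1.6384, -0.647483)–(-2.02391, 1.6384, -0.6848)  len=0.1207
  (v19,v24,v15) [+-+] → (-2.02391, 1.6384, -0.6848)–(-2.38404, 1.6384, -0.188943)  len=0.6128
  (v15,v24,v20) [+--] → (-2.38404, 1.6384, -0.188943)–(-2.52131, 1.6384, 0)  len=0.2335

Chained into 2 loop(s):
  loop 1: 12 segments, perimeter = 5.3940
  loop 2: 12 segments, perimeter = 5.3940
Total perimeter = 10.788

loops=2 perimeter=10.788


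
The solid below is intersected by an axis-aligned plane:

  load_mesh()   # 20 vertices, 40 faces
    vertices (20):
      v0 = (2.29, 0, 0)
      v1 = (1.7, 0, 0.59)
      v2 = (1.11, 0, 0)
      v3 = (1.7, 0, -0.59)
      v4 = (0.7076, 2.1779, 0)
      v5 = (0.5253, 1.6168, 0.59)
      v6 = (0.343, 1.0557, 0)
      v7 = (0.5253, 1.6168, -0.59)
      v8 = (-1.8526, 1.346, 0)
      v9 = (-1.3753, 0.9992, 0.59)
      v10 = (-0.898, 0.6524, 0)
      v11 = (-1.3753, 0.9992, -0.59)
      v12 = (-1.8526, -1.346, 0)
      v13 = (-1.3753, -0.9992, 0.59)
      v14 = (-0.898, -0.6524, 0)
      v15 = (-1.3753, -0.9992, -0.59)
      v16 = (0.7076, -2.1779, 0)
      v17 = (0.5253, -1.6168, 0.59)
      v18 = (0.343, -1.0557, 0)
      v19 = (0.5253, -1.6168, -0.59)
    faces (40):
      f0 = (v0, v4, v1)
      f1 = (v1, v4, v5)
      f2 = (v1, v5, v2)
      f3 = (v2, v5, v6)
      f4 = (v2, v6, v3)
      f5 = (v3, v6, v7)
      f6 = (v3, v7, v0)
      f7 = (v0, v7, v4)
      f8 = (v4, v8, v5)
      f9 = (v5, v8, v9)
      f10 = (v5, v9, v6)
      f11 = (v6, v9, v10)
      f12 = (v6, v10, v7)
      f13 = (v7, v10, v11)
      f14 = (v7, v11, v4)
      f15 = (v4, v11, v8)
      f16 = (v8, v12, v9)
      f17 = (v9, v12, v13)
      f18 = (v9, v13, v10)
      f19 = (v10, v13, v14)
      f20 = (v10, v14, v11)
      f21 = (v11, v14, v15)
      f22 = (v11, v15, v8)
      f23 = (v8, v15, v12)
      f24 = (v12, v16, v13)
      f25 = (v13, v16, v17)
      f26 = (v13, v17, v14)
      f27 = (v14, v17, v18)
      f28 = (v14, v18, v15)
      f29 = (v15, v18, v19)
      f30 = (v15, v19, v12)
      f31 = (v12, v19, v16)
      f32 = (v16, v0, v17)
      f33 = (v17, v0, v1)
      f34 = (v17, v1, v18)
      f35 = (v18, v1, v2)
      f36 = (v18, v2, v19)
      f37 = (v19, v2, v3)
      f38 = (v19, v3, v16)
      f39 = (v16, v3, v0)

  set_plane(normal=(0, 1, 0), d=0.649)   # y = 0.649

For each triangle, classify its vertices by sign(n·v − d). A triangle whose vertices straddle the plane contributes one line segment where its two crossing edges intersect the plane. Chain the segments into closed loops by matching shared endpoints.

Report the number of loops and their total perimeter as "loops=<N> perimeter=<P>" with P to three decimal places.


loops=2 perimeter=6.373

Straddling triangles (16 of 40):
  (v0,v4,v1) [-+-] → (1.81846, 0.649, 0)–(1.40427, 0.649, 0.414184)  len=0.5857
  (v1,v4,v5) [-++] → (1.40427, 0.649, 0.414184)–(1.22846, 0.649, 0.59)  len=0.2486
  (v1,v5,v2) [-+-] → (1.22846, 0.649, 0.59)–(0.875295, 0.649, 0.236832)  len=0.4995
  (v2,v5,v6) [-++] → (0.875295, 0.649, 0.236832)–(0.638481, 0.649, 0)  len=0.3349
  (v2,v6,v3) [-+-] → (0.638481, 0.649, 0)–(0.865773, 0.649, -0.227293)  len=0.3214
  (v3,v6,v7) [-++] → (0.865773, 0.649, -0.227293)–(1.22846, 0.649, -0.59)  len=0.5129
  (v3,v7,v0) [-+-] → (1.22846, 0.649, -0.59)–(1.58163, 0.649, -0.236832)  len=0.4995
  (v0,v7,v4) [-++] → (1.58163, 0.649, -0.236832)–(1.81846, 0.649, 0)  len=0.3349
  (v8,v12,v9) [+-+] → (-1.8526, 0.649, 0)–(-1.44657, 0.649, 0.501897)  len=0.6456
  (v9,v12,v13) [+--] → (-1.44657, 0.649, 0.501897)–(-1.3753, 0.649, 0.59)  len=0.1133
  (v9,v13,v10) [+-+] → (-1.3753, 0.649, 0.59)–(-0.898983, 0.649, 0.00121458)  len=0.7573
  (v10,v13,v14) [+--] → (-0.898983, 0.649, 0.00121458)–(-0.898, 0.649, 0)  len=0.0016
  (v10,v14,v11) [+-+] → (-0.898, 0.649, 0)–(-1.27409, 0.649, -0.464898)  len=0.5980
  (v11,v14,v15) [+--] → (-1.27409, 0.649, -0.464898)–(-1.3753, 0.649, -0.59)  len=0.1609
  (v11,v15,v8) [+-+] → (-1.3753, 0.649, -0.59)–(-1.71075, 0.649, -0.17535)  len=0.5333
  (v8,v15,v12) [+--] → (-1.71075, 0.649, -0.17535)–(-1.8526, 0.649, 0)  len=0.2255

Chained into 2 loop(s):
  loop 1: 8 segments, perimeter = 3.3375
  loop 2: 8 segments, perimeter = 3.0356
Total perimeter = 6.373


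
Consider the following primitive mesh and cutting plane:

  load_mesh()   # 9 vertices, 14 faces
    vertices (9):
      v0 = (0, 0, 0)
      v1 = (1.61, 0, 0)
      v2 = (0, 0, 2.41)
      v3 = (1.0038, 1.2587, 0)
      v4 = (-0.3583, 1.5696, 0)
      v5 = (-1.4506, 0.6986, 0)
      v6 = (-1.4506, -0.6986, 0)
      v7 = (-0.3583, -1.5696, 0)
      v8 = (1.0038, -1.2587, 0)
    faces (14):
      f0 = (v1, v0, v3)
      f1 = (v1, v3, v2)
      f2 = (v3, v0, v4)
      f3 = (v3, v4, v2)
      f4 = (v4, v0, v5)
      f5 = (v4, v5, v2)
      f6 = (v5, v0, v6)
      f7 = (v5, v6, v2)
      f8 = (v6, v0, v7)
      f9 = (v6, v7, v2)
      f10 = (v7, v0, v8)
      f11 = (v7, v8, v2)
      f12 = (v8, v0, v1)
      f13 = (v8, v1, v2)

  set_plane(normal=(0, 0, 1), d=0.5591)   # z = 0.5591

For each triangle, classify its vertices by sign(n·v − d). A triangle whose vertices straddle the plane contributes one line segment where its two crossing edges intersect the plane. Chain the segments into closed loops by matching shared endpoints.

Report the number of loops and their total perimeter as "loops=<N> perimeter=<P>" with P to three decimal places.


Straddling triangles (7 of 14):
  (v1,v3,v2) [--+] → (0.770927, 0.966692, 0.5591)–(1.23649, 0, 0.5591)  len=1.0730
  (v3,v4,v2) [--+] → (-0.275177, 1.20547, 0.5591)–(0.770927, 0.966692, 0.5591)  len=1.0730
  (v4,v5,v2) [--+] → (-1.11407, 0.536531, 0.5591)–(-0.275177, 1.20547, 0.5591)  len=1.0729
  (v5,v6,v2) [--+] → (-1.11407, -0.536531, 0.5591)–(-1.11407, 0.536531, 0.5591)  len=1.0731
  (v6,v7,v2) [--+] → (-0.275177, -1.20547, 0.5591)–(-1.11407, -0.536531, 0.5591)  len=1.0729
  (v7,v8,v2) [--+] → (0.770927, -0.966692, 0.5591)–(-0.275177, -1.20547, 0.5591)  len=1.0730
  (v8,v1,v2) [--+] → (1.23649, 0, 0.5591)–(0.770927, -0.966692, 0.5591)  len=1.0730

Chained into 1 loop(s):
  loop 1: 7 segments, perimeter = 7.5109
Total perimeter = 7.511

loops=1 perimeter=7.511


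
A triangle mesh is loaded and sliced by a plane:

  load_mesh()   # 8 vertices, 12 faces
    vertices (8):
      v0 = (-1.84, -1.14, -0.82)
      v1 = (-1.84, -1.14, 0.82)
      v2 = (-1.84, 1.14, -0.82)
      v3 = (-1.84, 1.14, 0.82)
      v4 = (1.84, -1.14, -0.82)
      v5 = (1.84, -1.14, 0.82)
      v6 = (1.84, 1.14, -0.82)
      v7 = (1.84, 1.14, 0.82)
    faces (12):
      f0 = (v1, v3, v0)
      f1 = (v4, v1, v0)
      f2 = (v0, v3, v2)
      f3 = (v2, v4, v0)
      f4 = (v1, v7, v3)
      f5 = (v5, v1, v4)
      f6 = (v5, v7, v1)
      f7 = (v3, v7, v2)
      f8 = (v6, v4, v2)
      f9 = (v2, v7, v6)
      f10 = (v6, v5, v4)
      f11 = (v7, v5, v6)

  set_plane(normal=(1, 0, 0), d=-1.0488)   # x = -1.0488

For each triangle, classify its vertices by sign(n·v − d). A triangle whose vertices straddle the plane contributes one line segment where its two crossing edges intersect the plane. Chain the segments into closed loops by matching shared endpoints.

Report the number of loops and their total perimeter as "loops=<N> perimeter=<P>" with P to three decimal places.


loops=1 perimeter=7.840

Straddling triangles (8 of 12):
  (v4,v1,v0) [+--] → (-1.0488, -1.14, 0.4674)–(-1.0488, -1.14, -0.82)  len=1.2874
  (v2,v4,v0) [-+-] → (-1.0488, 0.6498, -0.82)–(-1.0488, -1.14, -0.82)  len=1.7898
  (v1,v7,v3) [-+-] → (-1.0488, -0.6498, 0.82)–(-1.0488, 1.14, 0.82)  len=1.7898
  (v5,v1,v4) [+-+] → (-1.0488, -1.14, 0.82)–(-1.0488, -1.14, 0.4674)  len=0.3526
  (v5,v7,v1) [++-] → (-1.0488, -0.6498, 0.82)–(-1.0488, -1.14, 0.82)  len=0.4902
  (v3,v7,v2) [-+-] → (-1.0488, 1.14, 0.82)–(-1.0488, 1.14, -0.4674)  len=1.2874
  (v6,v4,v2) [++-] → (-1.0488, 0.6498, -0.82)–(-1.0488, 1.14, -0.82)  len=0.4902
  (v2,v7,v6) [-++] → (-1.0488, 1.14, -0.4674)–(-1.0488, 1.14, -0.82)  len=0.3526

Chained into 1 loop(s):
  loop 1: 8 segments, perimeter = 7.8400
Total perimeter = 7.840
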